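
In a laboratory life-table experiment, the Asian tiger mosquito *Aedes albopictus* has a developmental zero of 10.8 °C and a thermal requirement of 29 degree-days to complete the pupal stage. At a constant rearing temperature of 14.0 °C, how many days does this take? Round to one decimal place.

Daily accumulation = 14.0 − 10.8 = 3.2 DD/day.
Duration = 29 / 3.2 = 9.063 ≈ 9.1 days.

9.1 days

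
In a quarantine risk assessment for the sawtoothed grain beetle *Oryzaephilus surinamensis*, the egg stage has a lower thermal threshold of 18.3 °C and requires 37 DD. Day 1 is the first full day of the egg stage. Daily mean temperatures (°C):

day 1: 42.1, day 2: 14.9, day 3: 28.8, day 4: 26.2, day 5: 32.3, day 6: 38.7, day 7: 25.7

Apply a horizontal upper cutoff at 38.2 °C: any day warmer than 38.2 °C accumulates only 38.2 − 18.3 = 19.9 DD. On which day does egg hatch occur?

day 4

Daily DD above 18.3 °C (capped at 19.9): 19.9, 0.0, 10.5, 7.9, 14.0, 19.9, 7.4.
Cumulative: 19.9, 19.9, 30.4, 38.3, 52.3, 72.2, 79.6.
The total first reaches 37 DD on day 4.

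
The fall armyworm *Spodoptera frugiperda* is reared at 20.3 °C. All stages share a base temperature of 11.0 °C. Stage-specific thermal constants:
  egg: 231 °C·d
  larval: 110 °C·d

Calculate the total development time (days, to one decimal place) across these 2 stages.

36.7 days

Daily accumulation at 20.3 °C = 20.3 − 11.0 = 9.3 DD/day.
Total K = 231 + 110 = 341 DD.
Total duration = 341 / 9.3 = 36.667 ≈ 36.7 days.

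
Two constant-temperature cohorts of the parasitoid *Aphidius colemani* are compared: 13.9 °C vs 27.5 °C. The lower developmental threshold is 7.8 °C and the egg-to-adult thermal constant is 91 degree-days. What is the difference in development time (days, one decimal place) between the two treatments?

10.3 days

At 13.9 °C: 91 / (13.9 − 7.8) = 91 / 6.1 = 14.918 d.
At 27.5 °C: 91 / (27.5 − 7.8) = 91 / 19.7 = 4.619 d.
Difference = |14.918 − 4.619| = 10.299 ≈ 10.3 days.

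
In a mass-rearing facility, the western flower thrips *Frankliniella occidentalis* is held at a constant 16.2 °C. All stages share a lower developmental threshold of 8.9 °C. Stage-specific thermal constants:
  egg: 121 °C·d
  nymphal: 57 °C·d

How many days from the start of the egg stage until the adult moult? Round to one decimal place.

24.4 days

Daily accumulation at 16.2 °C = 16.2 − 8.9 = 7.3 DD/day.
Total K = 121 + 57 = 178 DD.
Total duration = 178 / 7.3 = 24.384 ≈ 24.4 days.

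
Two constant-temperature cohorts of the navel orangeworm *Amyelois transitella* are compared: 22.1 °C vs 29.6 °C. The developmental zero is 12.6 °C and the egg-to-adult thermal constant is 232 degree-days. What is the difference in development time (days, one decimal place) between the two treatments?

10.8 days

At 22.1 °C: 232 / (22.1 − 12.6) = 232 / 9.5 = 24.421 d.
At 29.6 °C: 232 / (29.6 − 12.6) = 232 / 17.0 = 13.647 d.
Difference = |24.421 − 13.647| = 10.774 ≈ 10.8 days.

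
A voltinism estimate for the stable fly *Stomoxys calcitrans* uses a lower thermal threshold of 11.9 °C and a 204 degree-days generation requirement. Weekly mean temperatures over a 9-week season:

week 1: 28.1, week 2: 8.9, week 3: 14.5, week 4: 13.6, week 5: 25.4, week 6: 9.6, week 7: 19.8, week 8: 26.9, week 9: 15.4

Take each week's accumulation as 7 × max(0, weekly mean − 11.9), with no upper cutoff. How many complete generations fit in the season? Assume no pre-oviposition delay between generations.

2 generations

Weekly DD (7 × max(0, T̄ − 11.9)): 113.4, 0.0, 18.2, 11.9, 94.5, 0.0, 55.3, 105.0, 24.5.
Season total = 422.8 DD.
Complete generations = ⌊422.8 / 204⌋ = 2.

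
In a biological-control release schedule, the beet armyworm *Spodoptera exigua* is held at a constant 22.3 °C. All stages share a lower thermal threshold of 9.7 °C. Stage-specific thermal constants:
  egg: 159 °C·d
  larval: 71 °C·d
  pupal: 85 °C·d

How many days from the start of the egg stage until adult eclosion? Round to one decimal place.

Daily accumulation at 22.3 °C = 22.3 − 9.7 = 12.6 DD/day.
Total K = 159 + 71 + 85 = 315 DD.
Total duration = 315 / 12.6 = 25.000 ≈ 25.0 days.

25.0 days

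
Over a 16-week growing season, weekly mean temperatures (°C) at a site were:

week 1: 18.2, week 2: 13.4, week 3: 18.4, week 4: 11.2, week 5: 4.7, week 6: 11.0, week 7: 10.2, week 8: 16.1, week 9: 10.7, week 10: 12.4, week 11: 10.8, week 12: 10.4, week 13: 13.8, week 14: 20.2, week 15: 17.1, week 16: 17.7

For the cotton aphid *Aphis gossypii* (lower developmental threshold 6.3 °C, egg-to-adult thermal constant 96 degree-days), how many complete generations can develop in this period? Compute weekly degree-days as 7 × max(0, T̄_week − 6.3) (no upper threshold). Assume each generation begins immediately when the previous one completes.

8 generations

Weekly DD (7 × max(0, T̄ − 6.3)): 83.3, 49.7, 84.7, 34.3, 0.0, 32.9, 27.3, 68.6, 30.8, 42.7, 31.5, 28.7, 52.5, 97.3, 75.6, 79.8.
Season total = 819.7 DD.
Complete generations = ⌊819.7 / 96⌋ = 8.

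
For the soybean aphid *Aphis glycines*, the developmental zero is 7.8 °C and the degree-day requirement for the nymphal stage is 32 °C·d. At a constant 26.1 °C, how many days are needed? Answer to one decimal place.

1.7 days

Daily accumulation = 26.1 − 7.8 = 18.3 DD/day.
Duration = 32 / 18.3 = 1.749 ≈ 1.7 days.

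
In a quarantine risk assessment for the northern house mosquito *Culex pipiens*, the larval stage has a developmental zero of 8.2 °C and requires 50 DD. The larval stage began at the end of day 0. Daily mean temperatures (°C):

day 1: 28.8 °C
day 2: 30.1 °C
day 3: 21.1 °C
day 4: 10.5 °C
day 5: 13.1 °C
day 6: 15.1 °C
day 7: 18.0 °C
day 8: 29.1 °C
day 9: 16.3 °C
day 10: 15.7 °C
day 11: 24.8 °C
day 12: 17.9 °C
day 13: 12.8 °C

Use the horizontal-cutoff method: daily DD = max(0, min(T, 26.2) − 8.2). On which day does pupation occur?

Daily DD above 8.2 °C (capped at 18.0): 18.0, 18.0, 12.9, 2.3, 4.9, 6.9, 9.8, 18.0, 8.1, 7.5, 16.6, 9.7, 4.6.
Cumulative: 18.0, 36.0, 48.9, 51.2, 56.1, 63.0, 72.8, 90.8, 98.9, 106.4, 123.0, 132.7, 137.3.
The total first reaches 50 DD on day 4.

day 4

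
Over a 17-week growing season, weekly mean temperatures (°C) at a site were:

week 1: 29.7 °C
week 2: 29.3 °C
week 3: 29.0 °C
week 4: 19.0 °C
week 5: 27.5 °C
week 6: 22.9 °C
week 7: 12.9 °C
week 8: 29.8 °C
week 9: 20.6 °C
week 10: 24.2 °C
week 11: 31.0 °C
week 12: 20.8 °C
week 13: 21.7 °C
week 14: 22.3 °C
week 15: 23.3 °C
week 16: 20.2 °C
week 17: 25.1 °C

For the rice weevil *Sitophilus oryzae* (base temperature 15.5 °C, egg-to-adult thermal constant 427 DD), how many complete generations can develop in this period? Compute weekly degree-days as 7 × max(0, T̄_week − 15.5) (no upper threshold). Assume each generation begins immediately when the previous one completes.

2 generations

Weekly DD (7 × max(0, T̄ − 15.5)): 99.4, 96.6, 94.5, 24.5, 84.0, 51.8, 0.0, 100.1, 35.7, 60.9, 108.5, 37.1, 43.4, 47.6, 54.6, 32.9, 67.2.
Season total = 1038.8 DD.
Complete generations = ⌊1038.8 / 427⌋ = 2.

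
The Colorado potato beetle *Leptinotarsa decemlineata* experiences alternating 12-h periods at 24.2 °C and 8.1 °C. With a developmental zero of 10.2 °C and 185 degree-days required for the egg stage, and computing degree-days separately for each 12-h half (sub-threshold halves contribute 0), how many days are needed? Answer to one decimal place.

26.4 days

Day half: max(0, 24.2 − 10.2) × 0.5 = 14.0 × 0.5 = 7.00 DD.
Night half: max(0, 8.1 − 10.2) × 0.5 = 0.0 × 0.5 = 0.00 DD.
Per 24 h: 7.00 DD/day.
Duration = 185 / 7.00 = 26.429 ≈ 26.4 days.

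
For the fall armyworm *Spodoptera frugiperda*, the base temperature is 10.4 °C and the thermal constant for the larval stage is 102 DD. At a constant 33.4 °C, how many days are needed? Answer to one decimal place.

Daily accumulation = 33.4 − 10.4 = 23.0 DD/day.
Duration = 102 / 23.0 = 4.435 ≈ 4.4 days.

4.4 days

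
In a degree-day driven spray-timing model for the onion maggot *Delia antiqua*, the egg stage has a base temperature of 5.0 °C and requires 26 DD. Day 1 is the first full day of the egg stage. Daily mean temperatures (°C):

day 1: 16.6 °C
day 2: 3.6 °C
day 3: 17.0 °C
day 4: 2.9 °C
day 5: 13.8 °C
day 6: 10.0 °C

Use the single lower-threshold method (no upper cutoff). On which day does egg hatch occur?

day 5

Daily DD above 5.0 °C: 11.6, 0.0, 12.0, 0.0, 8.8, 5.0.
Cumulative: 11.6, 11.6, 23.6, 23.6, 32.4, 37.4.
The total first reaches 26 DD on day 5.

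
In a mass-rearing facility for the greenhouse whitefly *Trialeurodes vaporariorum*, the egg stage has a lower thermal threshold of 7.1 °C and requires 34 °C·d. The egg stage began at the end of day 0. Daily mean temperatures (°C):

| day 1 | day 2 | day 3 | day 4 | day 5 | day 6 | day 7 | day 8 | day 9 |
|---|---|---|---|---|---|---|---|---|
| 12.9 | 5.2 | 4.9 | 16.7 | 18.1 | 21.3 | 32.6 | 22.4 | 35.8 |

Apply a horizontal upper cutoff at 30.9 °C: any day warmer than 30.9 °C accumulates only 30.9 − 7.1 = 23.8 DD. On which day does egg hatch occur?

Daily DD above 7.1 °C (capped at 23.8): 5.8, 0.0, 0.0, 9.6, 11.0, 14.2, 23.8, 15.3, 23.8.
Cumulative: 5.8, 5.8, 5.8, 15.4, 26.4, 40.6, 64.4, 79.7, 103.5.
The total first reaches 34 DD on day 6.

day 6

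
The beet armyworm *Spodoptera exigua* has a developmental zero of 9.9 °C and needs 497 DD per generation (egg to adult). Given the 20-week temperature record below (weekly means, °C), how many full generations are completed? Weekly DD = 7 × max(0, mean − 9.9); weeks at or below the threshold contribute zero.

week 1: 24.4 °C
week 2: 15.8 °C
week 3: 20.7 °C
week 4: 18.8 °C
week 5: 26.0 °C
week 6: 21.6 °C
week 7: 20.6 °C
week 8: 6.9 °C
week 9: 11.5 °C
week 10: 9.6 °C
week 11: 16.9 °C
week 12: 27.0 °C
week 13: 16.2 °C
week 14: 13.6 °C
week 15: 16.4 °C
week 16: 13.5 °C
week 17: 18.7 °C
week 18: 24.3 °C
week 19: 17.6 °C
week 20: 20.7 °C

Weekly DD (7 × max(0, T̄ − 9.9)): 101.5, 41.3, 75.6, 62.3, 112.7, 81.9, 74.9, 0.0, 11.2, 0.0, 49.0, 119.7, 44.1, 25.9, 45.5, 25.2, 61.6, 100.8, 53.9, 75.6.
Season total = 1162.7 DD.
Complete generations = ⌊1162.7 / 497⌋ = 2.

2 generations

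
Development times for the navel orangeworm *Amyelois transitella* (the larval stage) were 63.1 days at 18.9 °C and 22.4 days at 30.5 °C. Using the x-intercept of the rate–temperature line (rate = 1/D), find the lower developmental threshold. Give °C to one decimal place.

12.5 °C

Equal thermal constants: D₁(T₁ − T_b) = D₂(T₂ − T_b).
63.1·(18.9 − T_b) = 22.4·(30.5 − T_b)
T_b = (63.1·18.9 − 22.4·30.5) / (63.1 − 22.4) = 509.39 / 40.7 = 12.516 °C ≈ 12.5 °C.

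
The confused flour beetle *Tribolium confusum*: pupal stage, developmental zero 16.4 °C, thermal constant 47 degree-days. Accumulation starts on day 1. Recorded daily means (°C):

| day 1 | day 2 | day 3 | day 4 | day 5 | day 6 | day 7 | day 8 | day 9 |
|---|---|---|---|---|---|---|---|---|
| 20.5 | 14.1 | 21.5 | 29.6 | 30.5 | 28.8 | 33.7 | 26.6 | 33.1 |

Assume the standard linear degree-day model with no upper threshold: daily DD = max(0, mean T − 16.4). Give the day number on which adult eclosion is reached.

Daily DD above 16.4 °C: 4.1, 0.0, 5.1, 13.2, 14.1, 12.4, 17.3, 10.2, 16.7.
Cumulative: 4.1, 4.1, 9.2, 22.4, 36.5, 48.9, 66.2, 76.4, 93.1.
The total first reaches 47 DD on day 6.

day 6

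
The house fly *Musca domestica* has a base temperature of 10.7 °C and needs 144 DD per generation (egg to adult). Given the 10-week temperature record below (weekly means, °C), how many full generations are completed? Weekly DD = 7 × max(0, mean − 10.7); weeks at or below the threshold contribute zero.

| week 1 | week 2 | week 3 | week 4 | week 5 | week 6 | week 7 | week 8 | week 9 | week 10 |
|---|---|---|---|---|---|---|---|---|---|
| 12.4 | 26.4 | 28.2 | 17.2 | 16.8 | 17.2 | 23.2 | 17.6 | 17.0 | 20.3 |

4 generations

Weekly DD (7 × max(0, T̄ − 10.7)): 11.9, 109.9, 122.5, 45.5, 42.7, 45.5, 87.5, 48.3, 44.1, 67.2.
Season total = 625.1 DD.
Complete generations = ⌊625.1 / 144⌋ = 4.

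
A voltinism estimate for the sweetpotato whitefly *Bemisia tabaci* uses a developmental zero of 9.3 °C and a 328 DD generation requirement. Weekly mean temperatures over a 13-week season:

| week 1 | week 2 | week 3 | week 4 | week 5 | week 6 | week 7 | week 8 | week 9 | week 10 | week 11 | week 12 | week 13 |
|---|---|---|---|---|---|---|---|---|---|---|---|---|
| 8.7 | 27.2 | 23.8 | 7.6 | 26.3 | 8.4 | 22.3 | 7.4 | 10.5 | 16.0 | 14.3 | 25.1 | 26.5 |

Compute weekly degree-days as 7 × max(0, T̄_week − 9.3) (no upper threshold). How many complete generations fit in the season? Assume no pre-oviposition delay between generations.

2 generations

Weekly DD (7 × max(0, T̄ − 9.3)): 0.0, 125.3, 101.5, 0.0, 119.0, 0.0, 91.0, 0.0, 8.4, 46.9, 35.0, 110.6, 120.4.
Season total = 758.1 DD.
Complete generations = ⌊758.1 / 328⌋ = 2.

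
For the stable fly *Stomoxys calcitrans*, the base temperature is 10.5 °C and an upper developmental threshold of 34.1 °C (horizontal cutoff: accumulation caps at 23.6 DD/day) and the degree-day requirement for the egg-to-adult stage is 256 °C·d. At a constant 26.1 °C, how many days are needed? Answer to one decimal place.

16.4 days

Daily accumulation = 26.1 − 10.5 = 15.6 DD/day.
Duration = 256 / 15.6 = 16.410 ≈ 16.4 days.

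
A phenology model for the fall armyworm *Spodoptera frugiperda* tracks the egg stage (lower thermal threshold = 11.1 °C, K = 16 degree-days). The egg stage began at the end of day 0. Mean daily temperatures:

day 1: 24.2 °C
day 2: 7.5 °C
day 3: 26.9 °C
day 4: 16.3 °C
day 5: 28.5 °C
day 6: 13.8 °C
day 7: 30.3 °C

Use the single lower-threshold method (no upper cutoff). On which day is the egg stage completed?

Daily DD above 11.1 °C: 13.1, 0.0, 15.8, 5.2, 17.4, 2.7, 19.2.
Cumulative: 13.1, 13.1, 28.9, 34.1, 51.5, 54.2, 73.4.
The total first reaches 16 DD on day 3.

day 3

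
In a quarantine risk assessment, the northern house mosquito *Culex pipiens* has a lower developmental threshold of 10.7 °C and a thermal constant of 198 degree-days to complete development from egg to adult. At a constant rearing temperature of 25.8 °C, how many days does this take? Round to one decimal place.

Daily accumulation = 25.8 − 10.7 = 15.1 DD/day.
Duration = 198 / 15.1 = 13.113 ≈ 13.1 days.

13.1 days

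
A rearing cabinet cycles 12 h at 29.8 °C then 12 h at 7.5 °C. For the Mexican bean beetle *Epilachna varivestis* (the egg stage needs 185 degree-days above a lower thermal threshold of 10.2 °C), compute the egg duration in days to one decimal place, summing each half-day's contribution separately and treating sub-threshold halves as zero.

Day half: max(0, 29.8 − 10.2) × 0.5 = 19.6 × 0.5 = 9.80 DD.
Night half: max(0, 7.5 − 10.2) × 0.5 = 0.0 × 0.5 = 0.00 DD.
Per 24 h: 9.80 DD/day.
Duration = 185 / 9.80 = 18.878 ≈ 18.9 days.

18.9 days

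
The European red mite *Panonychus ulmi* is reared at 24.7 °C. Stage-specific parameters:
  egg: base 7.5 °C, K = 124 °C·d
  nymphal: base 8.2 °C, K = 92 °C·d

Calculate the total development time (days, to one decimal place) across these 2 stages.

12.8 days

egg: 124 / (24.7 − 7.5) = 124 / 17.2 = 7.209 d.
nymphal: 92 / (24.7 − 8.2) = 92 / 16.5 = 5.576 d.
Sum = 12.785 ≈ 12.8 days.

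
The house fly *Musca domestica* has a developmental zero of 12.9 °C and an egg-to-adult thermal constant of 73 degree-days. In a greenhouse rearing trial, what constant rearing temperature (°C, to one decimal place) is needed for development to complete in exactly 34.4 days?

15.0 °C

Required daily accumulation = 73 / 34.4 = 2.122 DD/day.
T = T_base + 2.122 = 12.9 + 2.122 = 15.022 ≈ 15.0 °C.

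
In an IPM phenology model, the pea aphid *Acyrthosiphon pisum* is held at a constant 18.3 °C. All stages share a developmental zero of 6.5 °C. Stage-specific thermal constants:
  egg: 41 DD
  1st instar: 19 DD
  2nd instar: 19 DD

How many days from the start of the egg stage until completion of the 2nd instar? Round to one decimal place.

6.7 days

Daily accumulation at 18.3 °C = 18.3 − 6.5 = 11.8 DD/day.
Total K = 41 + 19 + 19 = 79 DD.
Total duration = 79 / 11.8 = 6.695 ≈ 6.7 days.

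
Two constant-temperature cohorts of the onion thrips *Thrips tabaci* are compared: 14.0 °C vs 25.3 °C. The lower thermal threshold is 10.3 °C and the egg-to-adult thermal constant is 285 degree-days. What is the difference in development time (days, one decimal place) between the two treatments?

58.0 days

At 14.0 °C: 285 / (14.0 − 10.3) = 285 / 3.7 = 77.027 d.
At 25.3 °C: 285 / (25.3 − 10.3) = 285 / 15.0 = 19.000 d.
Difference = |77.027 − 19.000| = 58.027 ≈ 58.0 days.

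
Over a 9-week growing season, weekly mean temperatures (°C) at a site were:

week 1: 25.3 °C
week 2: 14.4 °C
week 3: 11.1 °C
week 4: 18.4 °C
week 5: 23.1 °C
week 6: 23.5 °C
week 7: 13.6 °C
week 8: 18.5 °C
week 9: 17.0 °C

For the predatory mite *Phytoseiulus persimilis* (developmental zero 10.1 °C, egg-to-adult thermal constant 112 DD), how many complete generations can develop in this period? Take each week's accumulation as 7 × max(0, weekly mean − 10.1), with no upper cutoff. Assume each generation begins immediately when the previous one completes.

Weekly DD (7 × max(0, T̄ − 10.1)): 106.4, 30.1, 7.0, 58.1, 91.0, 93.8, 24.5, 58.8, 48.3.
Season total = 518.0 DD.
Complete generations = ⌊518.0 / 112⌋ = 4.

4 generations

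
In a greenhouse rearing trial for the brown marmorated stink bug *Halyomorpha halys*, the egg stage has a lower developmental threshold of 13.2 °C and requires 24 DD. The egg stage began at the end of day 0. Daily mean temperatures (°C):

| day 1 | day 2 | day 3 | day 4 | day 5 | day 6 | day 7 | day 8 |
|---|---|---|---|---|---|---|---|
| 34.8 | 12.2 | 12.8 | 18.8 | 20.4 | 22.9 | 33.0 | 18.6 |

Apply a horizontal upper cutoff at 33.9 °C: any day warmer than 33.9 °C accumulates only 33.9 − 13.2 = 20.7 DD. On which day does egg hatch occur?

day 4

Daily DD above 13.2 °C (capped at 20.7): 20.7, 0.0, 0.0, 5.6, 7.2, 9.7, 19.8, 5.4.
Cumulative: 20.7, 20.7, 20.7, 26.3, 33.5, 43.2, 63.0, 68.4.
The total first reaches 24 DD on day 4.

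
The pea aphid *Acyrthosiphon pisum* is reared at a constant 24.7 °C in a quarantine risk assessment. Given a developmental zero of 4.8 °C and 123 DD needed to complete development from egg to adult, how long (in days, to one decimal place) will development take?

Daily accumulation = 24.7 − 4.8 = 19.9 DD/day.
Duration = 123 / 19.9 = 6.181 ≈ 6.2 days.

6.2 days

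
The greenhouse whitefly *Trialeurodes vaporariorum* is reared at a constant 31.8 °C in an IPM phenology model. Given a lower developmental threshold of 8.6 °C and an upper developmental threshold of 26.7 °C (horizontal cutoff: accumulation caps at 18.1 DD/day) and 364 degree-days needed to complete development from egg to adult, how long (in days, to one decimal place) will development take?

20.1 days

Temperature 31.8 °C exceeds the upper threshold, so daily accumulation caps at 26.7 − 8.6 = 18.1 DD/day.
Duration = 364 / 18.1 = 20.110 ≈ 20.1 days.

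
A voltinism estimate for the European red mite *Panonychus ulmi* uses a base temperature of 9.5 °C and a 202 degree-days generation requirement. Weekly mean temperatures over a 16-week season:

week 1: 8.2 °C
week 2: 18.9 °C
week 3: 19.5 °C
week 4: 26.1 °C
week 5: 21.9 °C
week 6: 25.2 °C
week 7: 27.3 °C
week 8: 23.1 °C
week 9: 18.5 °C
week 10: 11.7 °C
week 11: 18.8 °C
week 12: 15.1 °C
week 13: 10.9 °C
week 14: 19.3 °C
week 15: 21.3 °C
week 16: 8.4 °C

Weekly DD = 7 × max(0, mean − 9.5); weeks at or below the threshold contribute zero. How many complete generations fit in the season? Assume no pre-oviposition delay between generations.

Weekly DD (7 × max(0, T̄ − 9.5)): 0.0, 65.8, 70.0, 116.2, 86.8, 109.9, 124.6, 95.2, 63.0, 15.4, 65.1, 39.2, 9.8, 68.6, 82.6, 0.0.
Season total = 1012.2 DD.
Complete generations = ⌊1012.2 / 202⌋ = 5.

5 generations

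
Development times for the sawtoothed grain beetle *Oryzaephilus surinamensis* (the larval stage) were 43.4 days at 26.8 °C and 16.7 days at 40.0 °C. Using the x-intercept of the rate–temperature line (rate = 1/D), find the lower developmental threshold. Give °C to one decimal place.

18.5 °C

Under the model K = D·(T − T_b), so D₁·(T₁ − T_b) = D₂·(T₂ − T_b).
43.4·(26.8 − T_b) = 16.7·(40.0 − T_b)
T_b = (43.4·26.8 − 16.7·40.0) / (43.4 − 16.7) = 495.12 / 26.7 = 18.544 °C ≈ 18.5 °C.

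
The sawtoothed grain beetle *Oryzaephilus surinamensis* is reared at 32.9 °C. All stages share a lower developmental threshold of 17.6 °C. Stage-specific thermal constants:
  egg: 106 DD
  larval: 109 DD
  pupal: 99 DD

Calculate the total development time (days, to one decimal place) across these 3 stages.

20.5 days

Daily accumulation at 32.9 °C = 32.9 − 17.6 = 15.3 DD/day.
Total K = 106 + 109 + 99 = 314 DD.
Total duration = 314 / 15.3 = 20.523 ≈ 20.5 days.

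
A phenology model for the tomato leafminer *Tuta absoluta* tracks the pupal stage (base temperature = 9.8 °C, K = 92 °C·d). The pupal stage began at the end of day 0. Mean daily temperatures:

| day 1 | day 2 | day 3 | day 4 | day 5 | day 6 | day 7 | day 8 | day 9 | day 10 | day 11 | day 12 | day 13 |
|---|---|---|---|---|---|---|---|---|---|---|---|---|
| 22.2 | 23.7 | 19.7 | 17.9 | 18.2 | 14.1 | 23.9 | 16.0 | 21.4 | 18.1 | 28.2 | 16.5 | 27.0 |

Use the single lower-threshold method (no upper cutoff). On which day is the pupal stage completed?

day 10

Daily DD above 9.8 °C: 12.4, 13.9, 9.9, 8.1, 8.4, 4.3, 14.1, 6.2, 11.6, 8.3, 18.4, 6.7, 17.2.
Cumulative: 12.4, 26.3, 36.2, 44.3, 52.7, 57.0, 71.1, 77.3, 88.9, 97.2, 115.6, 122.3, 139.5.
The total first reaches 92 DD on day 10.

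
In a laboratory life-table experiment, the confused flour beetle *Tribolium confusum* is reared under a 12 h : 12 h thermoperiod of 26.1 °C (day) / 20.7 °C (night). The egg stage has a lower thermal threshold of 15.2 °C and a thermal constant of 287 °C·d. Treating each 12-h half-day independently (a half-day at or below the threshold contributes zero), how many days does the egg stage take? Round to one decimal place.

Day half: max(0, 26.1 − 15.2) × 0.5 = 10.9 × 0.5 = 5.45 DD.
Night half: max(0, 20.7 − 15.2) × 0.5 = 5.5 × 0.5 = 2.75 DD.
Per 24 h: 8.20 DD/day.
Duration = 287 / 8.20 = 35.000 ≈ 35.0 days.

35.0 days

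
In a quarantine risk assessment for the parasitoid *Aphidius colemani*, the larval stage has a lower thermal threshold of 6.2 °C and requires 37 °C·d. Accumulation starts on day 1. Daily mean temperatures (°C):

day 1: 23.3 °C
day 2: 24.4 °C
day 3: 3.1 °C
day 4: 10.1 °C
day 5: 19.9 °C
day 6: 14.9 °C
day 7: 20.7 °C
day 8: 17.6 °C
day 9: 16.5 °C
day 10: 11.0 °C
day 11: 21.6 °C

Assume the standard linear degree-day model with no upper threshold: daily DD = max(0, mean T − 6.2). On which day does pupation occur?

Daily DD above 6.2 °C: 17.1, 18.2, 0.0, 3.9, 13.7, 8.7, 14.5, 11.4, 10.3, 4.8, 15.4.
Cumulative: 17.1, 35.3, 35.3, 39.2, 52.9, 61.6, 76.1, 87.5, 97.8, 102.6, 118.0.
The total first reaches 37 DD on day 4.

day 4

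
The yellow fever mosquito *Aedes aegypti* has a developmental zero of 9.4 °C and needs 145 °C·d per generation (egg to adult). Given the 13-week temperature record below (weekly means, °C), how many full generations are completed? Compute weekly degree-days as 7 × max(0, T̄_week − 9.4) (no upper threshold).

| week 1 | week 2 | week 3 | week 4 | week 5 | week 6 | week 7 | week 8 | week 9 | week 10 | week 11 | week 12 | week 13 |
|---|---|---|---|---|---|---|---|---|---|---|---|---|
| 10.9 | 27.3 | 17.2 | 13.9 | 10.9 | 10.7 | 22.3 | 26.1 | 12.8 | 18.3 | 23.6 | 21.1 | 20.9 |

5 generations

Weekly DD (7 × max(0, T̄ − 9.4)): 10.5, 125.3, 54.6, 31.5, 10.5, 9.1, 90.3, 116.9, 23.8, 62.3, 99.4, 81.9, 80.5.
Season total = 796.6 DD.
Complete generations = ⌊796.6 / 145⌋ = 5.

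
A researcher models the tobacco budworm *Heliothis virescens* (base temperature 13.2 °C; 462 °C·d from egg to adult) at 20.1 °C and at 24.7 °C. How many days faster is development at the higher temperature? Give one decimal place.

At 20.1 °C: 462 / (20.1 − 13.2) = 462 / 6.9 = 66.957 d.
At 24.7 °C: 462 / (24.7 − 13.2) = 462 / 11.5 = 40.174 d.
Difference = |66.957 − 40.174| = 26.783 ≈ 26.8 days.

26.8 days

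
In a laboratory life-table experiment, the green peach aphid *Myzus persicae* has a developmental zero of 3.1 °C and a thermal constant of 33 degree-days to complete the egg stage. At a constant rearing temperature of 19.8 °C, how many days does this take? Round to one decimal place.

Daily accumulation = 19.8 − 3.1 = 16.7 DD/day.
Duration = 33 / 16.7 = 1.976 ≈ 2.0 days.

2.0 days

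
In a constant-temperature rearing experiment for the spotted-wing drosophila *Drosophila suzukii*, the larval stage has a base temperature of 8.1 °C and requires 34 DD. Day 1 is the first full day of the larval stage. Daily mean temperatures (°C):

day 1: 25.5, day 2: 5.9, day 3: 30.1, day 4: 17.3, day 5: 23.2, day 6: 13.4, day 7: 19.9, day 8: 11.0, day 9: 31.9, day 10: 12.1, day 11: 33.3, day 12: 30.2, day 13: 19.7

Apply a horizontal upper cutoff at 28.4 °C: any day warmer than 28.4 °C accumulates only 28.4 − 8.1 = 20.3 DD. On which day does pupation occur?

day 3

Daily DD above 8.1 °C (capped at 20.3): 17.4, 0.0, 20.3, 9.2, 15.1, 5.3, 11.8, 2.9, 20.3, 4.0, 20.3, 20.3, 11.6.
Cumulative: 17.4, 17.4, 37.7, 46.9, 62.0, 67.3, 79.1, 82.0, 102.3, 106.3, 126.6, 146.9, 158.5.
The total first reaches 34 DD on day 3.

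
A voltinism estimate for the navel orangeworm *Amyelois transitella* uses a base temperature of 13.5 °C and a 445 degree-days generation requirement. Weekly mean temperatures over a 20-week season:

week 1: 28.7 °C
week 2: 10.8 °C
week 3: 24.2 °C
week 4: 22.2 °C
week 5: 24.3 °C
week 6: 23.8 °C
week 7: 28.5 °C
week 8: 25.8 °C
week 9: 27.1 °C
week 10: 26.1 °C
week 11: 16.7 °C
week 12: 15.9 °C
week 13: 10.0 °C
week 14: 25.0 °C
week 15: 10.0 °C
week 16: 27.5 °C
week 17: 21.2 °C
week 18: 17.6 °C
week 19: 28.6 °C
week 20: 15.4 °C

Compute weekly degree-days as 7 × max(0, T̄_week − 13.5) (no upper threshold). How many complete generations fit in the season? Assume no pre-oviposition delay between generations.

2 generations

Weekly DD (7 × max(0, T̄ − 13.5)): 106.4, 0.0, 74.9, 60.9, 75.6, 72.1, 105.0, 86.1, 95.2, 88.2, 22.4, 16.8, 0.0, 80.5, 0.0, 98.0, 53.9, 28.7, 105.7, 13.3.
Season total = 1183.7 DD.
Complete generations = ⌊1183.7 / 445⌋ = 2.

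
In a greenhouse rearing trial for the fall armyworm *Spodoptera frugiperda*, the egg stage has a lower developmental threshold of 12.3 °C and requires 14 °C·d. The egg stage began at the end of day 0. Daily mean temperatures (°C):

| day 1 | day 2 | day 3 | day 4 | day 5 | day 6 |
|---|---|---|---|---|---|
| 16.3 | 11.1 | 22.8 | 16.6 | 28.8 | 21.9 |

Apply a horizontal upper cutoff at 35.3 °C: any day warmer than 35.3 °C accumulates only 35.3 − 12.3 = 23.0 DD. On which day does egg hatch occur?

day 3

Daily DD above 12.3 °C (capped at 23.0): 4.0, 0.0, 10.5, 4.3, 16.5, 9.6.
Cumulative: 4.0, 4.0, 14.5, 18.8, 35.3, 44.9.
The total first reaches 14 DD on day 3.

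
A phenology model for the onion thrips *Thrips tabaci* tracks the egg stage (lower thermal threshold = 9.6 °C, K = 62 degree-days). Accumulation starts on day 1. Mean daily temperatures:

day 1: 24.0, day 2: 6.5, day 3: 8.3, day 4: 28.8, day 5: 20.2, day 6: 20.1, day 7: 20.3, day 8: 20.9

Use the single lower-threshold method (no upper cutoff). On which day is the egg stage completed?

day 7

Daily DD above 9.6 °C: 14.4, 0.0, 0.0, 19.2, 10.6, 10.5, 10.7, 11.3.
Cumulative: 14.4, 14.4, 14.4, 33.6, 44.2, 54.7, 65.4, 76.7.
The total first reaches 62 DD on day 7.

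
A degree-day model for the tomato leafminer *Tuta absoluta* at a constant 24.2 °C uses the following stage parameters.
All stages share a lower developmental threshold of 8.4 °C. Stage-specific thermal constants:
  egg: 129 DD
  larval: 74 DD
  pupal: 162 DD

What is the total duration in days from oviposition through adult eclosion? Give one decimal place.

23.1 days

Daily accumulation at 24.2 °C = 24.2 − 8.4 = 15.8 DD/day.
Total K = 129 + 74 + 162 = 365 DD.
Total duration = 365 / 15.8 = 23.101 ≈ 23.1 days.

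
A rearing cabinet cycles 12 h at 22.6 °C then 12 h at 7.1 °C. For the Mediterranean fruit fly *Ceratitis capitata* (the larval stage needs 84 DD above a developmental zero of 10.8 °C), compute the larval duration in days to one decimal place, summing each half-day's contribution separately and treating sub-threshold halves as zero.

Day half: max(0, 22.6 − 10.8) × 0.5 = 11.8 × 0.5 = 5.90 DD.
Night half: max(0, 7.1 − 10.8) × 0.5 = 0.0 × 0.5 = 0.00 DD.
Per 24 h: 5.90 DD/day.
Duration = 84 / 5.90 = 14.237 ≈ 14.2 days.

14.2 days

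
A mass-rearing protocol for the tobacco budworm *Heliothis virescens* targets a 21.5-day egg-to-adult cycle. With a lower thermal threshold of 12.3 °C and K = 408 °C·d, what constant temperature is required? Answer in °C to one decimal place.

Required daily accumulation = 408 / 21.5 = 18.977 DD/day.
T = T_base + 18.977 = 12.3 + 18.977 = 31.277 ≈ 31.3 °C.

31.3 °C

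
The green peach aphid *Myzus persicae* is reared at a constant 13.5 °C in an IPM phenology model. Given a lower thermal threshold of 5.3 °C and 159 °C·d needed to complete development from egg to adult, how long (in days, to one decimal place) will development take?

19.4 days

Daily accumulation = 13.5 − 5.3 = 8.2 DD/day.
Duration = 159 / 8.2 = 19.390 ≈ 19.4 days.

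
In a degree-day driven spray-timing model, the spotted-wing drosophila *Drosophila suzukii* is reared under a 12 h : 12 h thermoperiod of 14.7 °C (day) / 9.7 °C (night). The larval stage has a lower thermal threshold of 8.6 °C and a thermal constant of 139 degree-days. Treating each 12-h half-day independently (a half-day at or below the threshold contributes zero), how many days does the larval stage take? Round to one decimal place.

38.6 days

Day half: max(0, 14.7 − 8.6) × 0.5 = 6.1 × 0.5 = 3.05 DD.
Night half: max(0, 9.7 − 8.6) × 0.5 = 1.1 × 0.5 = 0.55 DD.
Per 24 h: 3.60 DD/day.
Duration = 139 / 3.60 = 38.611 ≈ 38.6 days.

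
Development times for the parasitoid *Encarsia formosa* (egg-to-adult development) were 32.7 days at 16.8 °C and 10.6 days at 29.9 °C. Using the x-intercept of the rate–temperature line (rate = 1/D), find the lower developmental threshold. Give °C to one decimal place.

Equal thermal constants: D₁(T₁ − T_b) = D₂(T₂ − T_b).
32.7·(16.8 − T_b) = 10.6·(29.9 − T_b)
T_b = (32.7·16.8 − 10.6·29.9) / (32.7 − 10.6) = 232.42 / 22.1 = 10.517 °C ≈ 10.5 °C.

10.5 °C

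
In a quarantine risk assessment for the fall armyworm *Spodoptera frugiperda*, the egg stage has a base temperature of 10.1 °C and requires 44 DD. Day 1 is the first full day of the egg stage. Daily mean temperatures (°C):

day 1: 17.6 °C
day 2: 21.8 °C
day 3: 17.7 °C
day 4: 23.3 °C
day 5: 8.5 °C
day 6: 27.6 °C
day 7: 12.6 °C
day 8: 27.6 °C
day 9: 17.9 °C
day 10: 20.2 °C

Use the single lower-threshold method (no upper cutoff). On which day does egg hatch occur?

Daily DD above 10.1 °C: 7.5, 11.7, 7.6, 13.2, 0.0, 17.5, 2.5, 17.5, 7.8, 10.1.
Cumulative: 7.5, 19.2, 26.8, 40.0, 40.0, 57.5, 60.0, 77.5, 85.3, 95.4.
The total first reaches 44 DD on day 6.

day 6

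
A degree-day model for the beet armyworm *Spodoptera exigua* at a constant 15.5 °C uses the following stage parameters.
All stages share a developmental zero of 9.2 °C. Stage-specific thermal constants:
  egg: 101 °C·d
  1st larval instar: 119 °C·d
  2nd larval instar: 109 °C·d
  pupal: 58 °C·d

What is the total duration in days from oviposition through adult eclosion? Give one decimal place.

61.4 days

Daily accumulation at 15.5 °C = 15.5 − 9.2 = 6.3 DD/day.
Total K = 101 + 119 + 109 + 58 = 387 DD.
Total duration = 387 / 6.3 = 61.429 ≈ 61.4 days.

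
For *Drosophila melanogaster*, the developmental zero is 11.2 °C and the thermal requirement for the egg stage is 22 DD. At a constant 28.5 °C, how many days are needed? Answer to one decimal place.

Daily accumulation = 28.5 − 11.2 = 17.3 DD/day.
Duration = 22 / 17.3 = 1.272 ≈ 1.3 days.

1.3 days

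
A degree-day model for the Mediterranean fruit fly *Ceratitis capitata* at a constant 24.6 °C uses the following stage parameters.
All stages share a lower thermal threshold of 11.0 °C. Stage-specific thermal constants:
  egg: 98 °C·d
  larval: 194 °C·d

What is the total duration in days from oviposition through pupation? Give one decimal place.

21.5 days

Daily accumulation at 24.6 °C = 24.6 − 11.0 = 13.6 DD/day.
Total K = 98 + 194 = 292 DD.
Total duration = 292 / 13.6 = 21.471 ≈ 21.5 days.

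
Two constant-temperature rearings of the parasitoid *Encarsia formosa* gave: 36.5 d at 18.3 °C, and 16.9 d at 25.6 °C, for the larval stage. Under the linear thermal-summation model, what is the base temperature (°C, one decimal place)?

12.0 °C

Equal thermal constants: D₁(T₁ − T_b) = D₂(T₂ − T_b).
36.5·(18.3 − T_b) = 16.9·(25.6 − T_b)
T_b = (36.5·18.3 − 16.9·25.6) / (36.5 − 16.9) = 235.31 / 19.6 = 12.006 °C ≈ 12.0 °C.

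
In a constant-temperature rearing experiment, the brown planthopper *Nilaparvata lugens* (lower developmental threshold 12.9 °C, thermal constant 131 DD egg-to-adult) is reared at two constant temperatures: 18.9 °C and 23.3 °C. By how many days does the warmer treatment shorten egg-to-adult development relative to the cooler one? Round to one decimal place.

9.2 days

At 18.9 °C: 131 / (18.9 − 12.9) = 131 / 6.0 = 21.833 d.
At 23.3 °C: 131 / (23.3 − 12.9) = 131 / 10.4 = 12.596 d.
Difference = |21.833 − 12.596| = 9.237 ≈ 9.2 days.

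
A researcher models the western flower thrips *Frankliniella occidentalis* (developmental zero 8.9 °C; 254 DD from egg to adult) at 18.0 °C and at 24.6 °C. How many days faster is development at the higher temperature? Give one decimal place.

At 18.0 °C: 254 / (18.0 − 8.9) = 254 / 9.1 = 27.912 d.
At 24.6 °C: 254 / (24.6 − 8.9) = 254 / 15.7 = 16.178 d.
Difference = |27.912 − 16.178| = 11.734 ≈ 11.7 days.

11.7 days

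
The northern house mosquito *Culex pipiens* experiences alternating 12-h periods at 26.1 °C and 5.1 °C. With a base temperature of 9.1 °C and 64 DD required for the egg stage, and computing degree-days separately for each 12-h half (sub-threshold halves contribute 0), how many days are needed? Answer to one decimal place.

Day half: max(0, 26.1 − 9.1) × 0.5 = 17.0 × 0.5 = 8.50 DD.
Night half: max(0, 5.1 − 9.1) × 0.5 = 0.0 × 0.5 = 0.00 DD.
Per 24 h: 8.50 DD/day.
Duration = 64 / 8.50 = 7.529 ≈ 7.5 days.

7.5 days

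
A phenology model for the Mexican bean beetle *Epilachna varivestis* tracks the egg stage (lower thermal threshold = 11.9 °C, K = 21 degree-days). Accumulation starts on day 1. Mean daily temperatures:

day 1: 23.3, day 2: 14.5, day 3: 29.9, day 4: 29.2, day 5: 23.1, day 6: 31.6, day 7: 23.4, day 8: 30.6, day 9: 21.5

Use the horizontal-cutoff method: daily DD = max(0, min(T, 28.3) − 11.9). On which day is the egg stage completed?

Daily DD above 11.9 °C (capped at 16.4): 11.4, 2.6, 16.4, 16.4, 11.2, 16.4, 11.5, 16.4, 9.6.
Cumulative: 11.4, 14.0, 30.4, 46.8, 58.0, 74.4, 85.9, 102.3, 111.9.
The total first reaches 21 DD on day 3.

day 3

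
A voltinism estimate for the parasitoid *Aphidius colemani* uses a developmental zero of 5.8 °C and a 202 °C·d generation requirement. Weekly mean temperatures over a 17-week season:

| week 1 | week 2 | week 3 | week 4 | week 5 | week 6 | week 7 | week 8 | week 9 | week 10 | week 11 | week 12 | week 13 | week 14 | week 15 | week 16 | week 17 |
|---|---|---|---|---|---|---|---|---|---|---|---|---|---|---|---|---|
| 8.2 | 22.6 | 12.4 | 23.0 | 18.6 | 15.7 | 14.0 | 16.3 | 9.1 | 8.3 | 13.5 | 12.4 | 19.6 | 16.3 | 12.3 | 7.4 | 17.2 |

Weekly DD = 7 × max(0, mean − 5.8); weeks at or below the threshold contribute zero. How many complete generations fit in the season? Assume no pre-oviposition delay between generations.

Weekly DD (7 × max(0, T̄ − 5.8)): 16.8, 117.6, 46.2, 120.4, 89.6, 69.3, 57.4, 73.5, 23.1, 17.5, 53.9, 46.2, 96.6, 73.5, 45.5, 11.2, 79.8.
Season total = 1038.1 DD.
Complete generations = ⌊1038.1 / 202⌋ = 5.

5 generations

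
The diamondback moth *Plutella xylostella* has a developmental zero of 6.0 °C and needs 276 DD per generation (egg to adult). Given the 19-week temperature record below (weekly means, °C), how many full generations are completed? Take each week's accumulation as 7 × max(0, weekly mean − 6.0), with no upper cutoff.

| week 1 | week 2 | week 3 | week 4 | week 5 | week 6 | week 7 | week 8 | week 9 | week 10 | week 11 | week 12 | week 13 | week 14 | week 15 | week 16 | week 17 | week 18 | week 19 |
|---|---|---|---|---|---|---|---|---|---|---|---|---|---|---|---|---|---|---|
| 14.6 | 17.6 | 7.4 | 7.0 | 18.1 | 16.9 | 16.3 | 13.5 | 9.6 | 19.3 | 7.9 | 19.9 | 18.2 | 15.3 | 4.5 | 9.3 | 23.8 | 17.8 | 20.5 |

Weekly DD (7 × max(0, T̄ − 6.0)): 60.2, 81.2, 9.8, 7.0, 84.7, 76.3, 72.1, 52.5, 25.2, 93.1, 13.3, 97.3, 85.4, 65.1, 0.0, 23.1, 124.6, 82.6, 101.5.
Season total = 1155.0 DD.
Complete generations = ⌊1155.0 / 276⌋ = 4.

4 generations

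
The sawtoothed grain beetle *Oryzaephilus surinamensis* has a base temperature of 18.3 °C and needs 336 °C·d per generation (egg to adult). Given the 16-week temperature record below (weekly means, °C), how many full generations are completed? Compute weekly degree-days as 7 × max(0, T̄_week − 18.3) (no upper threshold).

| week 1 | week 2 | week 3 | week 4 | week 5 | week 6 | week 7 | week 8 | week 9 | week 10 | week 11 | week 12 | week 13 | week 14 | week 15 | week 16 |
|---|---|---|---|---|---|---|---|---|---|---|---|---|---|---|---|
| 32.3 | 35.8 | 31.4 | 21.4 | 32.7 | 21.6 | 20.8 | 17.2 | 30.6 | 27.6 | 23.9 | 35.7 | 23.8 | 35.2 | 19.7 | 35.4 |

Weekly DD (7 × max(0, T̄ − 18.3)): 98.0, 122.5, 91.7, 21.7, 100.8, 23.1, 17.5, 0.0, 86.1, 65.1, 39.2, 121.8, 38.5, 118.3, 9.8, 119.7.
Season total = 1073.8 DD.
Complete generations = ⌊1073.8 / 336⌋ = 3.

3 generations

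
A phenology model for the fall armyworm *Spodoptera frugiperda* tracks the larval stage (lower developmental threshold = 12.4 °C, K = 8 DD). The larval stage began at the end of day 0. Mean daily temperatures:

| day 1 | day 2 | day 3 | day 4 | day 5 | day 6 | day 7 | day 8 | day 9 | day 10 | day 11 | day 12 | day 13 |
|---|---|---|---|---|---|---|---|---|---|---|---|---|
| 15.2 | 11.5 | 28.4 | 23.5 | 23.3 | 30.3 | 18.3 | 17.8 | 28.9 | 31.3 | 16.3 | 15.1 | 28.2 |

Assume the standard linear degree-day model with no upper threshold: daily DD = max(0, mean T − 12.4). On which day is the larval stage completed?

Daily DD above 12.4 °C: 2.8, 0.0, 16.0, 11.1, 10.9, 17.9, 5.9, 5.4, 16.5, 18.9, 3.9, 2.7, 15.8.
Cumulative: 2.8, 2.8, 18.8, 29.9, 40.8, 58.7, 64.6, 70.0, 86.5, 105.4, 109.3, 112.0, 127.8.
The total first reaches 8 DD on day 3.

day 3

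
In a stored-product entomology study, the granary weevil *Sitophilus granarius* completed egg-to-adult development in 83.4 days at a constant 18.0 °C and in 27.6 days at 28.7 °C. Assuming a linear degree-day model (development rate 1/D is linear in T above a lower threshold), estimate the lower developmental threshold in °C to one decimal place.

12.7 °C

Linear rate model ⇒ the product D·(T − T_b) is constant across temperatures.
83.4·(18.0 − T_b) = 27.6·(28.7 − T_b)
T_b = (83.4·18.0 − 27.6·28.7) / (83.4 − 27.6) = 709.08 / 55.8 = 12.708 °C ≈ 12.7 °C.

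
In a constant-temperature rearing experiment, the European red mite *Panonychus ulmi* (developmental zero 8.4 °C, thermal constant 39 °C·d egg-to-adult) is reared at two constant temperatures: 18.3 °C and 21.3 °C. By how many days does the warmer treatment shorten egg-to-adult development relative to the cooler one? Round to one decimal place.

0.9 days

At 18.3 °C: 39 / (18.3 − 8.4) = 39 / 9.9 = 3.939 d.
At 21.3 °C: 39 / (21.3 − 8.4) = 39 / 12.9 = 3.023 d.
Difference = |3.939 − 3.023| = 0.916 ≈ 0.9 days.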